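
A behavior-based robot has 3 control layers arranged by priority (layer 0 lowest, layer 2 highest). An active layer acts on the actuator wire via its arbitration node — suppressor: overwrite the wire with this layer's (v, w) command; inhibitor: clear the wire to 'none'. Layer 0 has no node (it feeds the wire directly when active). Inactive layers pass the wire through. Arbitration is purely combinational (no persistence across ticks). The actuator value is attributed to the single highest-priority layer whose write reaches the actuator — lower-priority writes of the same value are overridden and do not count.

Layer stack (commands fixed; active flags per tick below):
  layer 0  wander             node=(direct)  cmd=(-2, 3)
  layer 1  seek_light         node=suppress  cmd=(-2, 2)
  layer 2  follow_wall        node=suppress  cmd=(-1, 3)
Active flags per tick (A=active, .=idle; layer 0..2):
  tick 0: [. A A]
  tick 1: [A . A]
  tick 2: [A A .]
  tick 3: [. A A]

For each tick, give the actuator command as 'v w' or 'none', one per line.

tick 0:
  layer 0 (wander) idle — none
  layer 1 (seek_light) active — suppresses: (-2, 2)
  layer 2 (follow_wall) active — suppresses: (-1, 3)
  → actuator (-1, 3)
tick 1:
  layer 0 (wander) active — direct: (-2, 3)
  layer 1 (seek_light) idle — unchanged: (-2, 3)
  layer 2 (follow_wall) active — suppresses: (-1, 3)
  → actuator (-1, 3)
tick 2:
  layer 0 (wander) active — direct: (-2, 3)
  layer 1 (seek_light) active — suppresses: (-2, 2)
  layer 2 (follow_wall) idle — unchanged: (-2, 2)
  → actuator (-2, 2)
tick 3:
  layer 0 (wander) idle — none
  layer 1 (seek_light) active — suppresses: (-2, 2)
  layer 2 (follow_wall) active — suppresses: (-1, 3)
  → actuator (-1, 3)

-1 3
-1 3
-2 2
-1 3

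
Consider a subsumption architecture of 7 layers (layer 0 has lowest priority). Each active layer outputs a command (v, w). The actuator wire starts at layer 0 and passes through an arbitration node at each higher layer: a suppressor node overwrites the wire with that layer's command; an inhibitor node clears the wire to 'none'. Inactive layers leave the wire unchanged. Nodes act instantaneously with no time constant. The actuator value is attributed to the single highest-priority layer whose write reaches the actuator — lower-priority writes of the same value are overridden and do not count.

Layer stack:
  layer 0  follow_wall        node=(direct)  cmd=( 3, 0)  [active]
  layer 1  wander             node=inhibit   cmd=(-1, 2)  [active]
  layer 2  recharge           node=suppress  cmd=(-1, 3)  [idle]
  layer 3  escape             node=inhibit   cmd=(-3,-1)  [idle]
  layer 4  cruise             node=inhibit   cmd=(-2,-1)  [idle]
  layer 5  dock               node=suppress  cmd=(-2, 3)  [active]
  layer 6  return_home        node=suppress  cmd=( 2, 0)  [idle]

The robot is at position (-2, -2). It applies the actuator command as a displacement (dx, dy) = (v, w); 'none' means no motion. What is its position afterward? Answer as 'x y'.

[0] follow_wall on; wire := (3, 0)
[1] wander on (inhibit); wire := none
[2] recharge off; pass none
[3] escape off; pass none
[4] cruise off; pass none
[5] dock on (suppress); wire := (-2, 3)
[6] return_home off; pass (-2, 3)
output (-2, 3)
position: (-2, -2) + (-2, 3) = (-4, 1)

-4 1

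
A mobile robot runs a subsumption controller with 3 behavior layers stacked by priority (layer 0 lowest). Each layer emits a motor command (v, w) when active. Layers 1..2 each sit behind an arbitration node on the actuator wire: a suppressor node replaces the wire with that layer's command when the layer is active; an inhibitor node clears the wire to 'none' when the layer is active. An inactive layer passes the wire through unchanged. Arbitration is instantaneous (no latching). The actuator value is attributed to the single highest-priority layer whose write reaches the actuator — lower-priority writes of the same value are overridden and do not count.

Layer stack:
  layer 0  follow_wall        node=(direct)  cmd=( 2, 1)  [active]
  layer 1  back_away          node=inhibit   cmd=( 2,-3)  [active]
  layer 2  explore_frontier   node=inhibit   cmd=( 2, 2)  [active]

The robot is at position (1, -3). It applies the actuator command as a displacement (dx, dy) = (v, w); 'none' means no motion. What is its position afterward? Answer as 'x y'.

[0] follow_wall on; wire := (2, 1)
[1] back_away on (inhibit); wire := none
[2] explore_frontier on (inhibit); wire := none
output none
position: (1, -3) + none = (1, -3)

1 -3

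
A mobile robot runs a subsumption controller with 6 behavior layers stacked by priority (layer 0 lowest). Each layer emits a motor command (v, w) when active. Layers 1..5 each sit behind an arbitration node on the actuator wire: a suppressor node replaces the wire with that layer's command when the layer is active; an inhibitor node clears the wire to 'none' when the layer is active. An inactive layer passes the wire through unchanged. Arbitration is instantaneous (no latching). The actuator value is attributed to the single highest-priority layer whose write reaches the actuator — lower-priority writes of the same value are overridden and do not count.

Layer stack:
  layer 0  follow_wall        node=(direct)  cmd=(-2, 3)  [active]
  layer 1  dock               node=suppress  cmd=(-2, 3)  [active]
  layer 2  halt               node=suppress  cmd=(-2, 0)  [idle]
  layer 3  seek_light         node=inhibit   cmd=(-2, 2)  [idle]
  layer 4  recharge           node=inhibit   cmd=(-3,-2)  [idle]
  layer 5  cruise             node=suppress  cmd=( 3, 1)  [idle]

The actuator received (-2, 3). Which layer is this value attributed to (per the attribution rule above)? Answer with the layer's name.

layer 0 (follow_wall) active — direct: (-2, 3)
layer 1 (dock) active — suppresses: (-2, 3)
layer 2 (halt) idle — unchanged: (-2, 3)
layer 3 (seek_light) idle — unchanged: (-2, 3)
layer 4 (recharge) idle — unchanged: (-2, 3)
layer 5 (cruise) idle — unchanged: (-2, 3)
→ actuator (-2, 3)
last writer: layer 1 = dock

dock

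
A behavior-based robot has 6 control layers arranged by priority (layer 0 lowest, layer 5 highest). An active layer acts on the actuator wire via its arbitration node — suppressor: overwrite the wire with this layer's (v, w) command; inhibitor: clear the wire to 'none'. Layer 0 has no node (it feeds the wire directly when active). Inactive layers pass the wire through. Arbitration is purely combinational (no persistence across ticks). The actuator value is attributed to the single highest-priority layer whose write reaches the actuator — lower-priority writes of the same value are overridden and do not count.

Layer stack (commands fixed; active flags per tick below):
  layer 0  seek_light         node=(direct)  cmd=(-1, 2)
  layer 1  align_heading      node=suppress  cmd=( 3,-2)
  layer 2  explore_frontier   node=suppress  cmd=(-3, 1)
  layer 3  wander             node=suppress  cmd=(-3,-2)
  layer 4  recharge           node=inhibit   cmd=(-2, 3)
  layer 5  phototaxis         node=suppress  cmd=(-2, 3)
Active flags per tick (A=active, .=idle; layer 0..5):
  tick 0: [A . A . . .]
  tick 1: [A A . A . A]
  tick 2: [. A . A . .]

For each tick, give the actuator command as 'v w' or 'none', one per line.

tick 0:
  [0] seek_light on; wire := (-1, 2)
  [1] align_heading off; pass (-1, 2)
  [2] explore_frontier on (suppress); wire := (-3, 1)
  [3] wander off; pass (-3, 1)
  [4] recharge off; pass (-3, 1)
  [5] phototaxis off; pass (-3, 1)
  output (-3, 1)
tick 1:
  [0] seek_light on; wire := (-1, 2)
  [1] align_heading on (suppress); wire := (3, -2)
  [2] explore_frontier off; pass (3, -2)
  [3] wander on (suppress); wire := (-3, -2)
  [4] recharge off; pass (-3, -2)
  [5] phototaxis on (suppress); wire := (-2, 3)
  output (-2, 3)
tick 2:
  [0] seek_light off; wire := none
  [1] align_heading on (suppress); wire := (3, -2)
  [2] explore_frontier off; pass (3, -2)
  [3] wander on (suppress); wire := (-3, -2)
  [4] recharge off; pass (-3, -2)
  [5] phototaxis off; pass (-3, -2)
  output (-3, -2)

-3 1
-2 3
-3 -2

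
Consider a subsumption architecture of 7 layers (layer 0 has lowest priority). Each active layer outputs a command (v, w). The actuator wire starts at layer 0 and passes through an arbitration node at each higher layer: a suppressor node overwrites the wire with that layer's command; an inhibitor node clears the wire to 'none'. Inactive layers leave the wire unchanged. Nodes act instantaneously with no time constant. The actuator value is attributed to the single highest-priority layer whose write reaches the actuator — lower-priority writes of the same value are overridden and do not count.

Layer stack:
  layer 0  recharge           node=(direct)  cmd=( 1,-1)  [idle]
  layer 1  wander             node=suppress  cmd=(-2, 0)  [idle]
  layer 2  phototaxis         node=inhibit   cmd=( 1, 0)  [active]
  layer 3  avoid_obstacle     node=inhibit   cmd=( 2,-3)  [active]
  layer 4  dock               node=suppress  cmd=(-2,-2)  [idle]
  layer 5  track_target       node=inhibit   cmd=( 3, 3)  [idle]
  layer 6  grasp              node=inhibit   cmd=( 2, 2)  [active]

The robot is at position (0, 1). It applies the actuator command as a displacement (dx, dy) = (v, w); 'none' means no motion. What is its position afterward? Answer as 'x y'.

0 1

L0 recharge: idle → wire = none
L1 wander: idle → wire stays none
L2 phototaxis: active, inhibitor → wire = none
L3 avoid_obstacle: active, inhibitor → wire = none
L4 dock: idle → wire stays none
L5 track_target: idle → wire stays none
L6 grasp: active, inhibitor → wire = none
actuator = none
position: (0, 1) + none = (0, 1)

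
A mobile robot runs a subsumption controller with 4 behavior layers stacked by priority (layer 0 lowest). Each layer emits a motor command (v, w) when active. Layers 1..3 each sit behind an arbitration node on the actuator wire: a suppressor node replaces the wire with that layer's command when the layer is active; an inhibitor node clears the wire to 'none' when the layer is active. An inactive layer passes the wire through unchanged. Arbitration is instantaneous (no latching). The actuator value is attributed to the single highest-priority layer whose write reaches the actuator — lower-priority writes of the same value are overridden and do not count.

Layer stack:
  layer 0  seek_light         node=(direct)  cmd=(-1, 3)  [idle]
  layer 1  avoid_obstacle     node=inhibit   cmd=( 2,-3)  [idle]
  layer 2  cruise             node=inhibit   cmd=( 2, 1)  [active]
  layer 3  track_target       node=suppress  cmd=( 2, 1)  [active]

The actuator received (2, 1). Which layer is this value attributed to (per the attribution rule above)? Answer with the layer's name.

track_target

layer 0 (seek_light) idle — none
layer 1 (avoid_obstacle) idle — unchanged: none
layer 2 (cruise) active — inhibits: none
layer 3 (track_target) active — suppresses: (2, 1)
→ actuator (2, 1)
last writer: layer 3 = track_target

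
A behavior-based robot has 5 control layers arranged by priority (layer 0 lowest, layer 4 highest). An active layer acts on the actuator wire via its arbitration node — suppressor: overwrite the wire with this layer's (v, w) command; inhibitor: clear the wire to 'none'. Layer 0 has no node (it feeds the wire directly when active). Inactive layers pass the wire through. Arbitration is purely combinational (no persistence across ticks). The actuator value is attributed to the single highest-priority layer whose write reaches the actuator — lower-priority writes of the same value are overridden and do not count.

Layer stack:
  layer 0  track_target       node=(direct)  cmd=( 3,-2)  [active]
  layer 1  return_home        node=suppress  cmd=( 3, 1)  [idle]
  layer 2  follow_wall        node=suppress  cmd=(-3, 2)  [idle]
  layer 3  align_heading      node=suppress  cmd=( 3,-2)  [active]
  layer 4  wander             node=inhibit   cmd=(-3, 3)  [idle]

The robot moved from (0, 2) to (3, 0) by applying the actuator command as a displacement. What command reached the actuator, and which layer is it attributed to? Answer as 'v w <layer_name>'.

3 -2 align_heading

displacement = (3, 0) − (0, 2) = (3, -2)
[0] track_target on; wire := (3, -2)
[1] return_home off; pass (3, -2)
[2] follow_wall off; pass (3, -2)
[3] align_heading on (suppress); wire := (3, -2)
[4] wander off; pass (3, -2)
output (3, -2) — from layer 3 (align_heading)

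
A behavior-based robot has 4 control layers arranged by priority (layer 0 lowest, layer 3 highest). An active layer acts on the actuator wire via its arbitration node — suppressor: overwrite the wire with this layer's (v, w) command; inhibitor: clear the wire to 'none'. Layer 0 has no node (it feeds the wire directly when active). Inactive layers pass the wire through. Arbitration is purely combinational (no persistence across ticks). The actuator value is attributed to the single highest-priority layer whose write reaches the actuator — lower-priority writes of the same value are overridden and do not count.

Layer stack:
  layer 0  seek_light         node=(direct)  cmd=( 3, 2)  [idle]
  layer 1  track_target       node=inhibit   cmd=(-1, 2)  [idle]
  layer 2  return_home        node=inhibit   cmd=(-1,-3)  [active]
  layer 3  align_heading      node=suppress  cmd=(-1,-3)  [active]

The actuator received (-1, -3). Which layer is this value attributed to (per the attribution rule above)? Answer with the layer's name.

align_heading

L0 seek_light: idle → wire = none
L1 track_target: idle → wire stays none
L2 return_home: active, inhibitor → wire = none
L3 align_heading: active, suppressor → wire = (-1, -3)
actuator = (-1, -3)
last writer: layer 3 = align_heading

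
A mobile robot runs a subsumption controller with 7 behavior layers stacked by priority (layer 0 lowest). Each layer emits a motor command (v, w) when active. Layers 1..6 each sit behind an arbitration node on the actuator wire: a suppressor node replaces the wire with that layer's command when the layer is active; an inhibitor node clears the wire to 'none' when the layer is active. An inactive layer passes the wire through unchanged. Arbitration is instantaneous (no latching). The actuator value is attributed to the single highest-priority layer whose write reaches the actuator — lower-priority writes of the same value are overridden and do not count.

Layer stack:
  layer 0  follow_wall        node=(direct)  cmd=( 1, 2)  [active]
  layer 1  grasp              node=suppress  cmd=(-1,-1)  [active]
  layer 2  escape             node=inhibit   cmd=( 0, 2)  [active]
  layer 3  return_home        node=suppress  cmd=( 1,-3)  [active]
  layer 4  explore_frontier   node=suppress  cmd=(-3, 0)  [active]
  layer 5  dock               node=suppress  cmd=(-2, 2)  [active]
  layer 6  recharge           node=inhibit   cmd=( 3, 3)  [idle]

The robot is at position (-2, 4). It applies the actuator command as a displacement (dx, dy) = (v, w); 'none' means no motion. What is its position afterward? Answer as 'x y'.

layer 0 (follow_wall) active — direct: (1, 2)
layer 1 (grasp) active — suppresses: (-1, -1)
layer 2 (escape) active — inhibits: none
layer 3 (return_home) active — suppresses: (1, -3)
layer 4 (explore_frontier) active — suppresses: (-3, 0)
layer 5 (dock) active — suppresses: (-2, 2)
layer 6 (recharge) idle — unchanged: (-2, 2)
→ actuator (-2, 2)
position: (-2, 4) + (-2, 2) = (-4, 6)

-4 6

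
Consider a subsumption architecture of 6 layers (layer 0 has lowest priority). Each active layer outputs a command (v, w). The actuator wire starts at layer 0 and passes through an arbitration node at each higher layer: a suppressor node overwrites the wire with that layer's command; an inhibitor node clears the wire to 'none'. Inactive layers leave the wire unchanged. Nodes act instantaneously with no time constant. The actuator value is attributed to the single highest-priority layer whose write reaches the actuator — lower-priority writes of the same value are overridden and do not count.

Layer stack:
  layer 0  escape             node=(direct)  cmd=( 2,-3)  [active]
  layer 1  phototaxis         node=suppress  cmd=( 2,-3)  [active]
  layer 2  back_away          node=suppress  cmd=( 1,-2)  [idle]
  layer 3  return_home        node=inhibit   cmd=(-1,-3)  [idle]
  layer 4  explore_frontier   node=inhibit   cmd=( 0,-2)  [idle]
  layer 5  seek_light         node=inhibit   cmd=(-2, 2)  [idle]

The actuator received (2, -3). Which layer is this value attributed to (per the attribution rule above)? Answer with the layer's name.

L0 escape: active, feeds wire = (2, -3)
L1 phototaxis: active, suppressor → wire = (2, -3)
L2 back_away: idle → wire stays (2, -3)
L3 return_home: idle → wire stays (2, -3)
L4 explore_frontier: idle → wire stays (2, -3)
L5 seek_light: idle → wire stays (2, -3)
actuator = (2, -3)
last writer: layer 1 = phototaxis

phototaxis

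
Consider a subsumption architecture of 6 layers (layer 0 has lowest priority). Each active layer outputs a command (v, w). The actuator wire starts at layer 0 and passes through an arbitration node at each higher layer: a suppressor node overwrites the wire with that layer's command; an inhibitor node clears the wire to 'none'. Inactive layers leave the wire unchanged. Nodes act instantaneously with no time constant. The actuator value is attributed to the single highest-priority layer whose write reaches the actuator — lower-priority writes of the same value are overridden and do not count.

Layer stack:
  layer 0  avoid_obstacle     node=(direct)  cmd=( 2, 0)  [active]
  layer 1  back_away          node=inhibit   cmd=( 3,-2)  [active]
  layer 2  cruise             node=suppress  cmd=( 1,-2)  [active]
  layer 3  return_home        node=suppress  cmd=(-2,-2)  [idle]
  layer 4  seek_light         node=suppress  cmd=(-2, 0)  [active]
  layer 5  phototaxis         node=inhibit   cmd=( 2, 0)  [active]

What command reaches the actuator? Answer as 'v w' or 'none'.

layer 0 (avoid_obstacle) active — direct: (2, 0)
layer 1 (back_away) active — inhibits: none
layer 2 (cruise) active — suppresses: (1, -2)
layer 3 (return_home) idle — unchanged: (1, -2)
layer 4 (seek_light) active — suppresses: (-2, 0)
layer 5 (phototaxis) active — inhibits: none
→ actuator none

none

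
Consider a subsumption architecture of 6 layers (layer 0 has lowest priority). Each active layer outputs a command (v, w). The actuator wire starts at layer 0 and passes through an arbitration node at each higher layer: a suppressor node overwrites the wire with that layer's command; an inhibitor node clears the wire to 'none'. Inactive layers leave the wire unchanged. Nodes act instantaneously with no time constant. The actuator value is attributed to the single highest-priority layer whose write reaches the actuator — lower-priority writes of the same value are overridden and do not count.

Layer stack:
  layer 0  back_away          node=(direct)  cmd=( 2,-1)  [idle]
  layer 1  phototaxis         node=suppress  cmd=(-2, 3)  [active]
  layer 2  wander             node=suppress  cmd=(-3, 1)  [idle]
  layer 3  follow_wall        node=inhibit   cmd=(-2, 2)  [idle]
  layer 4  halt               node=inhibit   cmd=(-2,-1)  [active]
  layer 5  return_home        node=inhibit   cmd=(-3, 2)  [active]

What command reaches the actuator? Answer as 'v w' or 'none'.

none

layer 0 (back_away) idle — none
layer 1 (phototaxis) active — suppresses: (-2, 3)
layer 2 (wander) idle — unchanged: (-2, 3)
layer 3 (follow_wall) idle — unchanged: (-2, 3)
layer 4 (halt) active — inhibits: none
layer 5 (return_home) active — inhibits: none
→ actuator none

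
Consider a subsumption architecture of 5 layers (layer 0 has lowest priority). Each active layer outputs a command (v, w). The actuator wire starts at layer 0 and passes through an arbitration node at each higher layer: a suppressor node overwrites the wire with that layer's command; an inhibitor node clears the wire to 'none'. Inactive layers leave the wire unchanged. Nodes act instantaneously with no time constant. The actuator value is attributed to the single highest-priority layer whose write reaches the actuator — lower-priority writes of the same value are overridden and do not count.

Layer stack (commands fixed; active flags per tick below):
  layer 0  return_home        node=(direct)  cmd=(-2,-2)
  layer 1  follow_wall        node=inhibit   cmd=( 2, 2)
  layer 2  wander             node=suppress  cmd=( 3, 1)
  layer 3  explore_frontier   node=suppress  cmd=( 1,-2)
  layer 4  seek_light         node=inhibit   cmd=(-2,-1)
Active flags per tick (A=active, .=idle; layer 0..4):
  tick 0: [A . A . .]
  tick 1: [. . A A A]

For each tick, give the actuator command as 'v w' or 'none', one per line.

3 1
none

tick 0:
  [0] return_home on; wire := (-2, -2)
  [1] follow_wall off; pass (-2, -2)
  [2] wander on (suppress); wire := (3, 1)
  [3] explore_frontier off; pass (3, 1)
  [4] seek_light off; pass (3, 1)
  output (3, 1)
tick 1:
  [0] return_home off; wire := none
  [1] follow_wall off; pass none
  [2] wander on (suppress); wire := (3, 1)
  [3] explore_frontier on (suppress); wire := (1, -2)
  [4] seek_light on (inhibit); wire := none
  output none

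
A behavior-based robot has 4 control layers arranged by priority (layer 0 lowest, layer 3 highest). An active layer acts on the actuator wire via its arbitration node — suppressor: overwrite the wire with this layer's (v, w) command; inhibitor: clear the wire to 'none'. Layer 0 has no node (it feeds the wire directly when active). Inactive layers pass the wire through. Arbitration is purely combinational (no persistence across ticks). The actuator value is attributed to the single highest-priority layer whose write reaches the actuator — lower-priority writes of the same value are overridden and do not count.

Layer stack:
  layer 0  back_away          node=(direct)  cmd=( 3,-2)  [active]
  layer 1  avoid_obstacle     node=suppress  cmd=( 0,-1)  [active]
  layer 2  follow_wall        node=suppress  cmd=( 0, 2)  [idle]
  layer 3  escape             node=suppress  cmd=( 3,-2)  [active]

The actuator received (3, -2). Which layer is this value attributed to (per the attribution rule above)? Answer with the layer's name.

escape

[0] back_away on; wire := (3, -2)
[1] avoid_obstacle on (suppress); wire := (0, -1)
[2] follow_wall off; pass (0, -1)
[3] escape on (suppress); wire := (3, -2)
output (3, -2)
last writer: layer 3 = escape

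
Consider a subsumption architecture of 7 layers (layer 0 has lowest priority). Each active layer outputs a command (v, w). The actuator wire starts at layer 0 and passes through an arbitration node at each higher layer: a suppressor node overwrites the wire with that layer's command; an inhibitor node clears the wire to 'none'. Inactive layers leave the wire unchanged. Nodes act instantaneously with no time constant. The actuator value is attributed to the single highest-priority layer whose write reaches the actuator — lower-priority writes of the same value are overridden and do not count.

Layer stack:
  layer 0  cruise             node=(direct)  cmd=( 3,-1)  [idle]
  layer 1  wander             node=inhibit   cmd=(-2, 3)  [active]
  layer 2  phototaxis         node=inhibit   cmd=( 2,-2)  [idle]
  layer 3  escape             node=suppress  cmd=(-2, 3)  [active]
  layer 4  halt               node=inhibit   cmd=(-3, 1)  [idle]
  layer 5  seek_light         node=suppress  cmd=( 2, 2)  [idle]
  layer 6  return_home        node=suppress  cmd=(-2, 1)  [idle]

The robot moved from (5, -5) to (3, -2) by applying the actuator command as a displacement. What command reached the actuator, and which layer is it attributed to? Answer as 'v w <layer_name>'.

-2 3 escape

displacement = (3, -2) − (5, -5) = (-2, 3)
[0] cruise off; wire := none
[1] wander on (inhibit); wire := none
[2] phototaxis off; pass none
[3] escape on (suppress); wire := (-2, 3)
[4] halt off; pass (-2, 3)
[5] seek_light off; pass (-2, 3)
[6] return_home off; pass (-2, 3)
output (-2, 3) — from layer 3 (escape)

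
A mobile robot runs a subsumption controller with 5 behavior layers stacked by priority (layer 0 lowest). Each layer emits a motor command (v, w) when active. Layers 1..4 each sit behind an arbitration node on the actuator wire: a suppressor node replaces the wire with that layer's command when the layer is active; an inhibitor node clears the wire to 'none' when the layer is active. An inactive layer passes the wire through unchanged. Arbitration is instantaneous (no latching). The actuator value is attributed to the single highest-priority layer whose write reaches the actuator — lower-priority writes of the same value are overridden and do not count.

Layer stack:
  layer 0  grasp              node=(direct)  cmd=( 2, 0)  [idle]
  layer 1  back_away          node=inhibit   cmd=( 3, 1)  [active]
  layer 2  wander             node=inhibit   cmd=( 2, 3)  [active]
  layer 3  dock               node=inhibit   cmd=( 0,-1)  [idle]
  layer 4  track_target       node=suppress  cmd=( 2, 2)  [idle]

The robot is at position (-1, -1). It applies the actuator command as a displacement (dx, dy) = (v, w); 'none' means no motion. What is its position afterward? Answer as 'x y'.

[0] grasp off; wire := none
[1] back_away on (inhibit); wire := none
[2] wander on (inhibit); wire := none
[3] dock off; pass none
[4] track_target off; pass none
output none
position: (-1, -1) + none = (-1, -1)

-1 -1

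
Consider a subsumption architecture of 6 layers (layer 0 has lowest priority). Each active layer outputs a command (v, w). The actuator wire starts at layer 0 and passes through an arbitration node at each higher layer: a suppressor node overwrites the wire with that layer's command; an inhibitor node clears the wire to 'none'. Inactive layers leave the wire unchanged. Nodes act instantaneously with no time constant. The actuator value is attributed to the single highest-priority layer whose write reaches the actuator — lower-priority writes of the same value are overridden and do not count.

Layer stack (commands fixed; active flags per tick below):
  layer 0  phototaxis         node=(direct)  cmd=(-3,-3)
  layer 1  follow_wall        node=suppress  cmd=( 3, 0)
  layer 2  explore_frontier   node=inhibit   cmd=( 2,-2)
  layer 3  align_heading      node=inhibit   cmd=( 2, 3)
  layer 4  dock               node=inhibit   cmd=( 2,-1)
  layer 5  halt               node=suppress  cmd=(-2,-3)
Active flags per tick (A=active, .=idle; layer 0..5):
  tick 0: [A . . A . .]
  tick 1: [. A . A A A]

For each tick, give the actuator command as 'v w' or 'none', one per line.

tick 0:
  L0 phototaxis: active, feeds wire = (-3, -3)
  L1 follow_wall: idle → wire stays (-3, -3)
  L2 explore_frontier: idle → wire stays (-3, -3)
  L3 align_heading: active, inhibitor → wire = none
  L4 dock: idle → wire stays none
  L5 halt: idle → wire stays none
  actuator = none
tick 1:
  L0 phototaxis: idle → wire = none
  L1 follow_wall: active, suppressor → wire = (3, 0)
  L2 explore_frontier: idle → wire stays (3, 0)
  L3 align_heading: active, inhibitor → wire = none
  L4 dock: active, inhibitor → wire = none
  L5 halt: active, suppressor → wire = (-2, -3)
  actuator = (-2, -3)

none
-2 -3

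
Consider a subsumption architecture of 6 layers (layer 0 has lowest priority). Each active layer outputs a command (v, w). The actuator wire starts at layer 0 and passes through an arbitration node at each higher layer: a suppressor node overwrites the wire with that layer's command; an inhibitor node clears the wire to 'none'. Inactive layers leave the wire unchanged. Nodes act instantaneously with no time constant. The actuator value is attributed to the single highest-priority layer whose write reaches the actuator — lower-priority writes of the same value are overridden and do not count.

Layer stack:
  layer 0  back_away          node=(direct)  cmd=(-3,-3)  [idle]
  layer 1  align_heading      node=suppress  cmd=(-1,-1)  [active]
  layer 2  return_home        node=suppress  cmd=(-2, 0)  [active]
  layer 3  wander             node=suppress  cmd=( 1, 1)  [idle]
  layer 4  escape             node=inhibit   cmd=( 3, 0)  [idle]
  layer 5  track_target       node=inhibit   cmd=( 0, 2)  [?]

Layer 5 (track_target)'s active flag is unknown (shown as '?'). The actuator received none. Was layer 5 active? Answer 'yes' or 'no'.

If layer 5 is active=yes:
  actuator would be none
If layer 5 is active=no:
  actuator would be (-2, 0)
Observed none, so layer 5 was active.

yes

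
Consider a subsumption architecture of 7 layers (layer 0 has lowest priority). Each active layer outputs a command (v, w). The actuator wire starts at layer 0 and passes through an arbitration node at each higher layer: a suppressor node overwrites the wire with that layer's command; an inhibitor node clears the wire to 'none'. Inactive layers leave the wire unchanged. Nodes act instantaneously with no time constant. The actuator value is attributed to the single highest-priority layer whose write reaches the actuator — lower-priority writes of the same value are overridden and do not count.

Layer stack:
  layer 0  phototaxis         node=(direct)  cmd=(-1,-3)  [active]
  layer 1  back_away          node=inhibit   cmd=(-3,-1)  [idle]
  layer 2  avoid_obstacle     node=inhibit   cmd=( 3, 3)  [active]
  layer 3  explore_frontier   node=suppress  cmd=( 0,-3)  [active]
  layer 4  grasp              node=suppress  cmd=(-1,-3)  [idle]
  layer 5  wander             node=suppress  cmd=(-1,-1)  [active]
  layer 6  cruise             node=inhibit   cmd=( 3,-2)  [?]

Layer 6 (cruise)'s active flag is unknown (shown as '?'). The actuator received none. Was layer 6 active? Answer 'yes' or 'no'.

If layer 6 is active=yes:
  actuator would be none
If layer 6 is active=no:
  actuator would be (-1, -1)
Observed none, so layer 6 was active.

yes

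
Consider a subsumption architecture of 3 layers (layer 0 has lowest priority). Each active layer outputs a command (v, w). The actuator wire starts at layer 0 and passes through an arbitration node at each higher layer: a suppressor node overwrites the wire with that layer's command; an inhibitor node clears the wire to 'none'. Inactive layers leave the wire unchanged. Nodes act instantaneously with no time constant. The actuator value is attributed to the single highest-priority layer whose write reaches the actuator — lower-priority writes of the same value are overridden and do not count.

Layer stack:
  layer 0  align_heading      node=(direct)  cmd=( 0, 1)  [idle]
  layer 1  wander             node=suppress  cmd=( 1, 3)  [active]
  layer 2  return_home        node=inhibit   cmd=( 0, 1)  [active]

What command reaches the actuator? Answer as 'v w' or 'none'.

layer 0 (align_heading) idle — none
layer 1 (wander) active — suppresses: (1, 3)
layer 2 (return_home) active — inhibits: none
→ actuator none

none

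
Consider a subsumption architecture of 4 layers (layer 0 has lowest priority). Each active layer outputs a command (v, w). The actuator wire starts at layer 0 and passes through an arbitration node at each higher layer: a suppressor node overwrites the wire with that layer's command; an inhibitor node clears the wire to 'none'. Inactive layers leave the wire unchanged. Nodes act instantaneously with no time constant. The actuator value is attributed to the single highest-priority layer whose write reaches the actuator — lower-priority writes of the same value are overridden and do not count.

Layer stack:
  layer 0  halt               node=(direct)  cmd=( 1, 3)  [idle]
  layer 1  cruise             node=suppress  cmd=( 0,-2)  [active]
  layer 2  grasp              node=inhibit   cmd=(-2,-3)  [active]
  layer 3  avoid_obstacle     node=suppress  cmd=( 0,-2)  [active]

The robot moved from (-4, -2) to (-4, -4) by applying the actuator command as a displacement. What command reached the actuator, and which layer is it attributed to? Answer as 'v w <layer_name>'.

displacement = (-4, -4) − (-4, -2) = (0, -2)
[0] halt off; wire := none
[1] cruise on (suppress); wire := (0, -2)
[2] grasp on (inhibit); wire := none
[3] avoid_obstacle on (suppress); wire := (0, -2)
output (0, -2) — from layer 3 (avoid_obstacle)

0 -2 avoid_obstacle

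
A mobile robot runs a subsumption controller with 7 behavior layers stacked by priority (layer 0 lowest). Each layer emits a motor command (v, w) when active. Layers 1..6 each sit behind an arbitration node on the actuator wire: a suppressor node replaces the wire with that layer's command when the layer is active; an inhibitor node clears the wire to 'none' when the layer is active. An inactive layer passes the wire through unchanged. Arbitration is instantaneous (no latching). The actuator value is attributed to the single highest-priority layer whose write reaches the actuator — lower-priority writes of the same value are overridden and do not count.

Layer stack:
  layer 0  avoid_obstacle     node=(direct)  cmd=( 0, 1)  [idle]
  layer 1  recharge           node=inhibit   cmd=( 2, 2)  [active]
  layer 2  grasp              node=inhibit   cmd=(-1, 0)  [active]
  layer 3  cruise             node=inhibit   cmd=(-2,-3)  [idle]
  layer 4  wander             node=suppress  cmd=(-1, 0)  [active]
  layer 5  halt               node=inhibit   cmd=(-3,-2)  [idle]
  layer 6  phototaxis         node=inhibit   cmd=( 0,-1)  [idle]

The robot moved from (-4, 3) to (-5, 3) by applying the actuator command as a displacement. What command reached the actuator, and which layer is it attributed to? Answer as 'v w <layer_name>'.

displacement = (-5, 3) − (-4, 3) = (-1, 0)
layer 0 (avoid_obstacle) idle — none
layer 1 (recharge) active — inhibits: none
layer 2 (grasp) active — inhibits: none
layer 3 (cruise) idle — unchanged: none
layer 4 (wander) active — suppresses: (-1, 0)
layer 5 (halt) idle — unchanged: (-1, 0)
layer 6 (phototaxis) idle — unchanged: (-1, 0)
→ actuator (-1, 0) — from layer 4 (wander)

-1 0 wander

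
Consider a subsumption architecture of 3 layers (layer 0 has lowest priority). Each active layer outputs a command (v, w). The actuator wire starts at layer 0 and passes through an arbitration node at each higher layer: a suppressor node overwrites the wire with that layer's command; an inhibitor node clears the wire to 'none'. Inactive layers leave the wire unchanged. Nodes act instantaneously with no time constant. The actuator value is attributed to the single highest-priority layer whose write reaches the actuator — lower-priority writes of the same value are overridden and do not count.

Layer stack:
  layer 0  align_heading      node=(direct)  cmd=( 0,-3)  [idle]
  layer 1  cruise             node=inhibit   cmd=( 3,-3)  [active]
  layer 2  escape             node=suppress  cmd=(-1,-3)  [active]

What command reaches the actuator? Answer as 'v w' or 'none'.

[0] align_heading off; wire := none
[1] cruise on (inhibit); wire := none
[2] escape on (suppress); wire := (-1, -3)
output (-1, -3)

-1 -3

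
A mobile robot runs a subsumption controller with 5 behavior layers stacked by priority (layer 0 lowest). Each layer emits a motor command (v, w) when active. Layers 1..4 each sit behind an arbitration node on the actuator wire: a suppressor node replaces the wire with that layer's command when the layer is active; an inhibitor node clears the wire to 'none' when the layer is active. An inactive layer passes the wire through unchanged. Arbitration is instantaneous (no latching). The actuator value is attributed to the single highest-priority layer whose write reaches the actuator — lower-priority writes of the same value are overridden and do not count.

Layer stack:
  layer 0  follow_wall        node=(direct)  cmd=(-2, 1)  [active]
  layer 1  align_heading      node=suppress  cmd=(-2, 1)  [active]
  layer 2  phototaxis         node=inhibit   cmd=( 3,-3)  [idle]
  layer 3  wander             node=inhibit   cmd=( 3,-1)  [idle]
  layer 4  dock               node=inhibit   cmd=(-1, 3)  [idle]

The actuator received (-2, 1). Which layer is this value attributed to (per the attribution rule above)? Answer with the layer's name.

[0] follow_wall on; wire := (-2, 1)
[1] align_heading on (suppress); wire := (-2, 1)
[2] phototaxis off; pass (-2, 1)
[3] wander off; pass (-2, 1)
[4] dock off; pass (-2, 1)
output (-2, 1)
last writer: layer 1 = align_heading

align_heading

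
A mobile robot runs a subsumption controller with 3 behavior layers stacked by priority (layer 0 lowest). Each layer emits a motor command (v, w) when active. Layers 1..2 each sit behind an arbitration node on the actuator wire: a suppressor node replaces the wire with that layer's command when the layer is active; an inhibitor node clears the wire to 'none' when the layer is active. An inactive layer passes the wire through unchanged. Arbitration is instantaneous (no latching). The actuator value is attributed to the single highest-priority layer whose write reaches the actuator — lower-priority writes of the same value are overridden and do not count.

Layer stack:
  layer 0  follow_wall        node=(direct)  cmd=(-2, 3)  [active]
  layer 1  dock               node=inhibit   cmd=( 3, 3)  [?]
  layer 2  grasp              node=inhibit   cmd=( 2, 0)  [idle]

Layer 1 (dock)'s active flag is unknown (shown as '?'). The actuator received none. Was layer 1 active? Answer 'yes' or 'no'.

yes

If layer 1 is active=yes:
  actuator would be none
If layer 1 is active=no:
  actuator would be (-2, 3)
Observed none, so layer 1 was active.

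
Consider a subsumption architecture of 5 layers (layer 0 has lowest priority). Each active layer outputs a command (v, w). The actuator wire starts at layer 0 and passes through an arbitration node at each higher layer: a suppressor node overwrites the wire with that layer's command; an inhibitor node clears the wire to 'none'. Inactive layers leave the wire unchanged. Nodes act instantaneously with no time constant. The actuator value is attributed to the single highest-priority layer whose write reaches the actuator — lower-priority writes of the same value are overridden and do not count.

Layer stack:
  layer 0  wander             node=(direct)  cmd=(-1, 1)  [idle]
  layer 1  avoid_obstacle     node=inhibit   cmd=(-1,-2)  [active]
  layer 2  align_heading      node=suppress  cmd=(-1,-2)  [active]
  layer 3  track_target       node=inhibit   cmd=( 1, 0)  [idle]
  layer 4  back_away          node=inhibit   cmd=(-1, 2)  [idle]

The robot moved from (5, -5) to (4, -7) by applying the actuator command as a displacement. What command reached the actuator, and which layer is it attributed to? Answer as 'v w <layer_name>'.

displacement = (4, -7) − (5, -5) = (-1, -2)
layer 0 (wander) idle — none
layer 1 (avoid_obstacle) active — inhibits: none
layer 2 (align_heading) active — suppresses: (-1, -2)
layer 3 (track_target) idle — unchanged: (-1, -2)
layer 4 (back_away) idle — unchanged: (-1, -2)
→ actuator (-1, -2) — from layer 2 (align_heading)

-1 -2 align_heading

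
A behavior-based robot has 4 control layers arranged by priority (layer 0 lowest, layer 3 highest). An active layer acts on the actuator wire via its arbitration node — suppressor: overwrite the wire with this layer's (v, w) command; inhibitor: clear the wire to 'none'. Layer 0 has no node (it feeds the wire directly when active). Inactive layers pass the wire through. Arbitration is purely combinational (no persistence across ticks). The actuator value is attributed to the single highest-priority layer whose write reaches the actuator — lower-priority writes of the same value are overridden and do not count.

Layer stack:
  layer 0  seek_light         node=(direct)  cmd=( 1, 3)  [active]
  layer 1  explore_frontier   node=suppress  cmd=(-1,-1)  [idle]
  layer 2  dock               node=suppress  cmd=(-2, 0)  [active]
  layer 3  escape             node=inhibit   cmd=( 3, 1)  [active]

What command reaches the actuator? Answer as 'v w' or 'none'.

none

L0 seek_light: active, feeds wire = (1, 3)
L1 explore_frontier: idle → wire stays (1, 3)
L2 dock: active, suppressor → wire = (-2, 0)
L3 escape: active, inhibitor → wire = none
actuator = none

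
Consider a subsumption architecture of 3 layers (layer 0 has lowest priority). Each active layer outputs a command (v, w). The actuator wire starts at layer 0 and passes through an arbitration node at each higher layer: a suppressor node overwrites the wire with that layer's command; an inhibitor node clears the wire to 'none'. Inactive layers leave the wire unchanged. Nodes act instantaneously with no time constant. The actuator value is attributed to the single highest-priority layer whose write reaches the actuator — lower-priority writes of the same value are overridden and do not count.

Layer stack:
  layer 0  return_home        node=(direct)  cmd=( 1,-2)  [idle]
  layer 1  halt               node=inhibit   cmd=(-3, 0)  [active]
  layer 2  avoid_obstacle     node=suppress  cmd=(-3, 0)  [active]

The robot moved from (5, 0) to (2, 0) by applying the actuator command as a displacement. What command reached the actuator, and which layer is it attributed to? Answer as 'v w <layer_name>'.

displacement = (2, 0) − (5, 0) = (-3, 0)
[0] return_home off; wire := none
[1] halt on (inhibit); wire := none
[2] avoid_obstacle on (suppress); wire := (-3, 0)
output (-3, 0) — from layer 2 (avoid_obstacle)

-3 0 avoid_obstacle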